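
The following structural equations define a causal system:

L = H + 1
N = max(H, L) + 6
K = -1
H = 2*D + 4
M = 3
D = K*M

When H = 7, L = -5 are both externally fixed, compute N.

13

The joint intervention fixes H = 7, L = -5, removing each variable's own equation.
N = max(H, L) + 6  [with H=7, L=-5]  = 13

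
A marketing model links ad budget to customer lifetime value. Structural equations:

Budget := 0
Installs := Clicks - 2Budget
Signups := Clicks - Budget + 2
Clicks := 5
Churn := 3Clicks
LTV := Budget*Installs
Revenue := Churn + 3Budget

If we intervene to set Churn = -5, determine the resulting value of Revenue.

The intervention breaks the incoming arrows to Churn: Churn := 3Clicks no longer applies, and Churn = -5.
Revenue = Churn + 3Budget  [with Churn=-5, Budget=0]  = -5

-5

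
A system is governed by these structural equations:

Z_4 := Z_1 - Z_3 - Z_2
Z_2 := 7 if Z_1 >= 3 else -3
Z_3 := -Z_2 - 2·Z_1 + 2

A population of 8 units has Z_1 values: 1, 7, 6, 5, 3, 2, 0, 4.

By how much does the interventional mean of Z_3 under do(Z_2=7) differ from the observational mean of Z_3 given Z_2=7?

Under do(Z_2=7), Z_2's equation is replaced by Z_2=7 for every unit. Per-unit Z_3: -7, -19, -17, -15, -11, -9, -5, -13. Mean = -12.
Observing Z_2=7 restricts to units where Z_2's equation naturally yields 7: Z_1 ∈ {7, 6, 5, 3, 4}. In that subpopulation Z_3 = -19, -17, -15, -11, -13, mean -15.
Difference = -12 − (-15) = 3.

3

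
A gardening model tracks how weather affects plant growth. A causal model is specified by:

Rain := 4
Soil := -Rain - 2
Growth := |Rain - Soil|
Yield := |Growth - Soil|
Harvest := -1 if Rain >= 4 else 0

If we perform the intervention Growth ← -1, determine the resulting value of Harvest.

-1

do(Growth=-1) replaces the equation Growth := |Rain - Soil| with the constant Growth = -1.
Harvest is not downstream of the intervention, so its value is determined by the original equations.
Harvest = -1 if Rain >= 4 else 0  [with Rain=4]  = -1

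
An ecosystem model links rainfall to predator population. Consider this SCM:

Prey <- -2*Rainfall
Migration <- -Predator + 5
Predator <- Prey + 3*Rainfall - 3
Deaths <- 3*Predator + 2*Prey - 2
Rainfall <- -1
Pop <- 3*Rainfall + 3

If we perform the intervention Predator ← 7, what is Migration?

do(Predator=7) replaces the equation Predator <- Prey + 3*Rainfall - 3 with the constant Predator = 7.
Migration = -Predator + 5  [with Predator=7]  = -2

-2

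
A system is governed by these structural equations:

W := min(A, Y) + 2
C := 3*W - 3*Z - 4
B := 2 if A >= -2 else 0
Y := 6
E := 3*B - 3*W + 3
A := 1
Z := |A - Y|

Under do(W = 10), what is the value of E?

-21

Under do(W=10), the mechanism W := min(A, Y) + 2 is discarded; W is fixed at 10.
B = 2 if A >= -2 else 0  [with A=1]  = 2
E = 3*B - 3*W + 3  [with B=2, W=10]  = -21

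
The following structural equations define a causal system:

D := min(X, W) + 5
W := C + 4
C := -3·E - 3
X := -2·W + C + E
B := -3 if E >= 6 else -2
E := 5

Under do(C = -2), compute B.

do(C=-2) replaces the equation C := -3·E - 3 with the constant C = -2.
Since B is not a descendant of the intervened variable, it is unaffected.
B = -3 if E >= 6 else -2  [with E=5]  = -2

-2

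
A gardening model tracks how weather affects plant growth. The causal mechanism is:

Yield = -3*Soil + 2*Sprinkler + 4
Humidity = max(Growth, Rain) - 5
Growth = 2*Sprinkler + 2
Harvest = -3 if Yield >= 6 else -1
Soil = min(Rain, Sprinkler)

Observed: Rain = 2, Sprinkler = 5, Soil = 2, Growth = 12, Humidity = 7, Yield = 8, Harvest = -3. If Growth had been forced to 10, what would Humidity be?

Intervening sets Growth = 10 and removes its equation (Growth = 2*Sprinkler + 2).
Humidity = max(Growth, Rain) - 5  [with Growth=10, Rain=2]  = 5

5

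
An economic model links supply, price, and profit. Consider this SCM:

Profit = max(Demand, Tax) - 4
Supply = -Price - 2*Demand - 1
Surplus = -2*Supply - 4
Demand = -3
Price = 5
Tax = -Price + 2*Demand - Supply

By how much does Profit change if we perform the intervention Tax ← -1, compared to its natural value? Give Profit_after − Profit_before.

2

Intervening sets Tax = -1 and removes its equation (Tax = -Price + 2*Demand - Supply).
Profit = max(Demand, Tax) - 4  [with Demand=-3, Tax=-1]  = -5
Without intervention: Supply = -Price - 2*Demand - 1  [with Price=5, Demand=-3]  = 0; Tax = -Price + 2*Demand - Supply  [with Price=5, Demand=-3, Supply=0]  = -11; Profit = max(Demand, Tax) - 4  [with Demand=-3, Tax=-11]  = -7.
Change = -5 − (-7) = 2.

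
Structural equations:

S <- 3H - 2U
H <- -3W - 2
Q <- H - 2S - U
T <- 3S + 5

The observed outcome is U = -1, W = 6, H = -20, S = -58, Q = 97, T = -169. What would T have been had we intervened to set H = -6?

The intervention breaks the incoming arrows to H: H <- -3W - 2 no longer applies, and H = -6.
S = 3H - 2U  [with H=-6, U=-1]  = -16
T = 3S + 5  [with S=-16]  = -43

-43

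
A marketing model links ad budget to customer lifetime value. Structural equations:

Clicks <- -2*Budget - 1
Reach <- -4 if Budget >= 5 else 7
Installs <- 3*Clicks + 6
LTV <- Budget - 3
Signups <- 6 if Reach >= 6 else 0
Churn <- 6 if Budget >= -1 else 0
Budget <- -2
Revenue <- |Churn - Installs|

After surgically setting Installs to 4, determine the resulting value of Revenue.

The intervention breaks the incoming arrows to Installs: Installs <- 3*Clicks + 6 no longer applies, and Installs = 4.
Churn = 6 if Budget >= -1 else 0  [with Budget=-2]  = 0
Revenue = |Churn - Installs|  [with Churn=0, Installs=4]  = 4

4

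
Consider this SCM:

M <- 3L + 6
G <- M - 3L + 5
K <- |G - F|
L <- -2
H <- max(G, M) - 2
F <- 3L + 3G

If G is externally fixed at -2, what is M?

0

Under do(G=-2), the mechanism G <- M - 3L + 5 is discarded; G is fixed at -2.
Since M is not a descendant of the intervened variable, it is unaffected.
M = 3L + 6  [with L=-2]  = 0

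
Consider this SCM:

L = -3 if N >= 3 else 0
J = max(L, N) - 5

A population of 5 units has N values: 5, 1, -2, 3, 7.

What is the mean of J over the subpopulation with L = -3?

0

Conditioning on L=-3 selects the 3 unit(s) with N ∈ {5, 3, 7}. Their J values: 0, -2, 2. Mean = 0.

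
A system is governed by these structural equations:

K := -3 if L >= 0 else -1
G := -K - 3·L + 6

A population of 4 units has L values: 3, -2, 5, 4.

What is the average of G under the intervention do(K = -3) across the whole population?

Every unit gets K=-3 under the intervention. G values become 0, 15, -6, -3; E[G|do(K=-3)] = 1.5.

1.5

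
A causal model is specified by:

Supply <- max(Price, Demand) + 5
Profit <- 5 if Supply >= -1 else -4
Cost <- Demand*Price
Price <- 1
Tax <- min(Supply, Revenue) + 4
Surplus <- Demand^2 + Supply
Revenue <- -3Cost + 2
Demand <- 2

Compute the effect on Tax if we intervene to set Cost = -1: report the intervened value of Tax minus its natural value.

Under do(Cost=-1), the mechanism Cost <- Demand*Price is discarded; Cost is fixed at -1.
Supply = max(Price, Demand) + 5  [with Price=1, Demand=2]  = 7
Revenue = -3Cost + 2  [with Cost=-1]  = 5
Tax = min(Supply, Revenue) + 4  [with Supply=7, Revenue=5]  = 9
Without intervention: Supply = max(Price, Demand) + 5  [with Price=1, Demand=2]  = 7; Cost = Demand*Price  [with Demand=2, Price=1]  = 2; Revenue = -3Cost + 2  [with Cost=2]  = -4; Tax = min(Supply, Revenue) + 4  [with Supply=7, Revenue=-4]  = 0.
Change = 9 − 0 = 9.

9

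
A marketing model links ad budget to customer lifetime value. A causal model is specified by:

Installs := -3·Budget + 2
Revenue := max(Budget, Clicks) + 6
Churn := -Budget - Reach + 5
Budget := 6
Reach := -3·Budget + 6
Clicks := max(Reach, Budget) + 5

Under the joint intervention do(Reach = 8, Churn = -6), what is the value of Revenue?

19

Setting Reach = 8, Churn = -6 by intervention discards those variables' equations.
Clicks = max(Reach, Budget) + 5  [with Reach=8, Budget=6]  = 13
Revenue = max(Budget, Clicks) + 6  [with Budget=6, Clicks=13]  = 19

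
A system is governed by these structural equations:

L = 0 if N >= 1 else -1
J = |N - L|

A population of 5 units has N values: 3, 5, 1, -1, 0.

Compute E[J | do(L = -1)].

The intervention sets L=-1 in all 5 units regardless of N. Recomputing J per unit gives 4, 6, 2, 0, 1; average 2.6.

2.6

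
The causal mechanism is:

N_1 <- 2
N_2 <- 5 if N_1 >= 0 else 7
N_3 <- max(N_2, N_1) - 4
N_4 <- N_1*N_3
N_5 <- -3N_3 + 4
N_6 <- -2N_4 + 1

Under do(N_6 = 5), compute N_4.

do(N_6=5) replaces the equation N_6 <- -2N_4 + 1 with the constant N_6 = 5.
No directed path runs from N_6 to N_4, so N_4 keeps its natural value.
N_2 = 5 if N_1 >= 0 else 7  [with N_1=2]  = 5
N_3 = max(N_2, N_1) - 4  [with N_2=5, N_1=2]  = 1
N_4 = N_1*N_3  [with N_1=2, N_3=1]  = 2

2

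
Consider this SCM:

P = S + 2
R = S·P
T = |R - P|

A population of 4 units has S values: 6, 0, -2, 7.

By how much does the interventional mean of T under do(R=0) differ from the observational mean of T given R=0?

3.75

The intervention sets R=0 in all 4 units regardless of S. Recomputing T per unit gives 8, 2, 0, 9; average 4.75.
Observing R=0 restricts to units where R's equation naturally yields 0: S ∈ {0, -2}. In that subpopulation T = 2, 0, mean 1.
Difference = 4.75 − 1 = 3.75.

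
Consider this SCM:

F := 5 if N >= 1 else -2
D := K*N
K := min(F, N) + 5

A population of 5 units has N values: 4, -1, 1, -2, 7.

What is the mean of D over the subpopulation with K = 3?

Conditioning on K=3 selects the 2 unit(s) with N ∈ {-1, -2}. Their D values: -3, -6. Mean = -4.5.

-4.5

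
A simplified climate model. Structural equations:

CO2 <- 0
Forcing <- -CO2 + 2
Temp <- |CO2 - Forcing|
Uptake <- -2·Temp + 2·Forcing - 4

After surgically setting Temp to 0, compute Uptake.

0

The intervention breaks the incoming arrows to Temp: Temp <- |CO2 - Forcing| no longer applies, and Temp = 0.
Forcing = -CO2 + 2  [with CO2=0]  = 2
Uptake = -2·Temp + 2·Forcing - 4  [with Temp=0, Forcing=2]  = 0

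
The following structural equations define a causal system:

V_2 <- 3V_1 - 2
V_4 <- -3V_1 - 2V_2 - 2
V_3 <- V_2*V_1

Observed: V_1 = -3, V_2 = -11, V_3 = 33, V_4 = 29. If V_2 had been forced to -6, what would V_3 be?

18

The intervention breaks the incoming arrows to V_2: V_2 <- 3V_1 - 2 no longer applies, and V_2 = -6.
V_3 = V_2*V_1  [with V_2=-6, V_1=-3]  = 18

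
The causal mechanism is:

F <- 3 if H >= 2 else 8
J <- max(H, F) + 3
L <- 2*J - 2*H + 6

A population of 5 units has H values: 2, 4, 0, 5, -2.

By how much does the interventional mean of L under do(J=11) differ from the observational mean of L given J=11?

-5.6

do(J=11) breaks J's dependence on H. With J=11 fixed, L across the units is 24, 20, 28, 18, 32, mean 24.4.
Observing J=11 restricts to units where J's equation naturally yields 11: H ∈ {0, -2}. In that subpopulation L = 28, 32, mean 30.
Difference = 24.4 − 30 = -5.6.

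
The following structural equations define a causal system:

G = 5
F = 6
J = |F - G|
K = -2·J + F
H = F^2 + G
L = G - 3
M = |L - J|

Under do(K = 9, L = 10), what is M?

9

Setting K = 9, L = 10 by intervention discards those variables' equations.
J = |F - G|  [with F=6, G=5]  = 1
M = |L - J|  [with L=10, J=1]  = 9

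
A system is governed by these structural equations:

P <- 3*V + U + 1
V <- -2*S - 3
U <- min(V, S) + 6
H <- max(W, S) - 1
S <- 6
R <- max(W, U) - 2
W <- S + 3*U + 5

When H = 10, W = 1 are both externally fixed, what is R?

-1

Under do(H = 10, W = 1), each intervened variable's structural equation is replaced by its fixed value.
V = -2*S - 3  [with S=6]  = -15
U = min(V, S) + 6  [with V=-15, S=6]  = -9
R = max(W, U) - 2  [with W=1, U=-9]  = -1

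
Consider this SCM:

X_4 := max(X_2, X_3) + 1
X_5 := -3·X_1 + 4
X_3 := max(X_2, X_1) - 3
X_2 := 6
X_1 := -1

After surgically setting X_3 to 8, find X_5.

do(X_3=8) replaces the equation X_3 := max(X_2, X_1) - 3 with the constant X_3 = 8.
X_5 is not downstream of the intervention, so its value is determined by the original equations.
X_5 = -3·X_1 + 4  [with X_1=-1]  = 7

7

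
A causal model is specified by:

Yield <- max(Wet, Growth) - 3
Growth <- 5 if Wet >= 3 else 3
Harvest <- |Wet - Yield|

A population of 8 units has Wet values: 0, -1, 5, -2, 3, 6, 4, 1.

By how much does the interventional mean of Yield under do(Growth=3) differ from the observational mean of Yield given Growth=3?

Under do(Growth=3), Growth's equation is replaced by Growth=3 for every unit. Per-unit Yield: 0, 0, 2, 0, 0, 3, 1, 0. Mean = 0.75.
Conditioning on Growth=3 selects the 4 unit(s) with Wet ∈ {0, -1, -2, 1}. Their Yield values: 0, 0, 0, 0. Mean = 0.
Difference = 0.75 − 0 = 0.75.

0.75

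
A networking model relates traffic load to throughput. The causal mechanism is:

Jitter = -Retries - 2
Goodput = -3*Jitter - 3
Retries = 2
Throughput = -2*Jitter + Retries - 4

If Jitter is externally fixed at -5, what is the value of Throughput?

The intervention breaks the incoming arrows to Jitter: Jitter = -Retries - 2 no longer applies, and Jitter = -5.
Throughput = -2*Jitter + Retries - 4  [with Jitter=-5, Retries=2]  = 8

8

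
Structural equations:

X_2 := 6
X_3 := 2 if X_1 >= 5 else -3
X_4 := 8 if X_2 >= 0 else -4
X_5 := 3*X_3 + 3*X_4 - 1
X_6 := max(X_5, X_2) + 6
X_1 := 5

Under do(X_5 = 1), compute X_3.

do(X_5=1) replaces the equation X_5 := 3*X_3 + 3*X_4 - 1 with the constant X_5 = 1.
X_3 is not downstream of the intervention, so its value is determined by the original equations.
X_3 = 2 if X_1 >= 5 else -3  [with X_1=5]  = 2

2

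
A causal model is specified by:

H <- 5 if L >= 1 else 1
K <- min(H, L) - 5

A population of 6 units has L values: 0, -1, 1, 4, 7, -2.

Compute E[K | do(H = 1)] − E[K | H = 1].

1

Every unit gets H=1 under the intervention. K values become -5, -6, -4, -4, -4, -7; E[K|do(H=1)] = -5.
Observing H=1 restricts to units where H's equation naturally yields 1: L ∈ {0, -1, -2}. In that subpopulation K = -5, -6, -7, mean -6.
Difference = -5 − (-6) = 1.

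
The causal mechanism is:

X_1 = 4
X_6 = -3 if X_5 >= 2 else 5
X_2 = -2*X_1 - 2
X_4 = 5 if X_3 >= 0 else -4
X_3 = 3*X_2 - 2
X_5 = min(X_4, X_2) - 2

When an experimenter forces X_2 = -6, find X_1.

4

Under do(X_2=-6), the mechanism X_2 = -2*X_1 - 2 is discarded; X_2 is fixed at -6.
X_1 is not downstream of the intervention, so its value is determined by the original equations.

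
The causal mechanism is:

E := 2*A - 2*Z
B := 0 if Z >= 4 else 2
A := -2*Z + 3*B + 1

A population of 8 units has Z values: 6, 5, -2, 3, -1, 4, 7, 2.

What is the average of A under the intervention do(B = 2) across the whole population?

1

The intervention sets B=2 in all 8 units regardless of Z. Recomputing A per unit gives -5, -3, 11, 1, 9, -1, -7, 3; average 1.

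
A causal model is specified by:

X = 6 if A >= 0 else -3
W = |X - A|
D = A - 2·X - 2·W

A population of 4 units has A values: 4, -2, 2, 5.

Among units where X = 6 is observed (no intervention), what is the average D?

-13

E[D|X=6] averages over only the 3 units with X=6 (A = 4, 2, 5): D = -12, -18, -9, mean -13.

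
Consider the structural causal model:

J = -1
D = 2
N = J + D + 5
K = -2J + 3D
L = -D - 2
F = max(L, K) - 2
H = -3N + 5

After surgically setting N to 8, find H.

-19

The intervention breaks the incoming arrows to N: N = J + D + 5 no longer applies, and N = 8.
H = -3N + 5  [with N=8]  = -19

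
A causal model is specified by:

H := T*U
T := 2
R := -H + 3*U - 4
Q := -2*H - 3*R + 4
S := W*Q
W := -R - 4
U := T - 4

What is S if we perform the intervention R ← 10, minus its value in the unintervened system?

192

The intervention breaks the incoming arrows to R: R := -H + 3*U - 4 no longer applies, and R = 10.
U = T - 4  [with T=2]  = -2
H = T*U  [with T=2, U=-2]  = -4
Q = -2*H - 3*R + 4  [with H=-4, R=10]  = -18
W = -R - 4  [with R=10]  = -14
S = W*Q  [with W=-14, Q=-18]  = 252
Without intervention: U = T - 4  [with T=2]  = -2; H = T*U  [with T=2, U=-2]  = -4; R = -H + 3*U - 4  [with H=-4, U=-2]  = -6; Q = -2*H - 3*R + 4  [with H=-4, R=-6]  = 30; W = -R - 4  [with R=-6]  = 2; S = W*Q  [with W=2, Q=30]  = 60.
Change = 252 − 60 = 192.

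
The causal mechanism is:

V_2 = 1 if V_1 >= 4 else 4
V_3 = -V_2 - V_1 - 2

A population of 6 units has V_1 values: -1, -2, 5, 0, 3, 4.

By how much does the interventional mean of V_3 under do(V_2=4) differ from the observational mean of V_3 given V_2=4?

-1.5

Under do(V_2=4), V_2's equation is replaced by V_2=4 for every unit. Per-unit V_3: -5, -4, -11, -6, -9, -10. Mean = -7.5.
Observing V_2=4 restricts to units where V_2's equation naturally yields 4: V_1 ∈ {-1, -2, 0, 3}. In that subpopulation V_3 = -5, -4, -6, -9, mean -6.
Difference = -7.5 − (-6) = -1.5.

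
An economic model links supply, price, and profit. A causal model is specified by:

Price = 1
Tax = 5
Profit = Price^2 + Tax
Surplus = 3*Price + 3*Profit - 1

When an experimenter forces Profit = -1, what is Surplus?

-1

The intervention breaks the incoming arrows to Profit: Profit = Price^2 + Tax no longer applies, and Profit = -1.
Surplus = 3*Price + 3*Profit - 1  [with Price=1, Profit=-1]  = -1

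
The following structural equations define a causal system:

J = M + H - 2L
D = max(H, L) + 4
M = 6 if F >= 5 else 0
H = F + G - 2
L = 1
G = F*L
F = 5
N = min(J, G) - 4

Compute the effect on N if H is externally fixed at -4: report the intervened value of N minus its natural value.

do(H=-4) replaces the equation H = F + G - 2 with the constant H = -4.
G = F*L  [with F=5, L=1]  = 5
M = 6 if F >= 5 else 0  [with F=5]  = 6
J = M + H - 2L  [with M=6, H=-4, L=1]  = 0
N = min(J, G) - 4  [with J=0, G=5]  = -4
Without intervention: G = F*L  [with F=5, L=1]  = 5; H = F + G - 2  [with F=5, G=5]  = 8; M = 6 if F >= 5 else 0  [with F=5]  = 6; J = M + H - 2L  [with M=6, H=8, L=1]  = 12; N = min(J, G) - 4  [with J=12, G=5]  = 1.
Change = -4 − 1 = -5.

-5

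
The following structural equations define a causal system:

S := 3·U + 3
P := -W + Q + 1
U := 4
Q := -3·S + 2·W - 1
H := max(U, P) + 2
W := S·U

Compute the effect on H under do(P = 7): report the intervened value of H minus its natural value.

The intervention breaks the incoming arrows to P: P := -W + Q + 1 no longer applies, and P = 7.
H = max(U, P) + 2  [with U=4, P=7]  = 9
Without intervention: S = 3·U + 3  [with U=4]  = 15; W = S·U  [with S=15, U=4]  = 60; Q = -3·S + 2·W - 1  [with S=15, W=60]  = 74; P = -W + Q + 1  [with W=60, Q=74]  = 15; H = max(U, P) + 2  [with U=4, P=15]  = 17.
Change = 9 − 17 = -8.

-8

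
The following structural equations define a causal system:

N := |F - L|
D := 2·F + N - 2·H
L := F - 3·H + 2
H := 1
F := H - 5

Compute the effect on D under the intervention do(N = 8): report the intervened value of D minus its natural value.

Intervening sets N = 8 and removes its equation (N := |F - L|).
F = H - 5  [with H=1]  = -4
D = 2·F + N - 2·H  [with F=-4, N=8, H=1]  = -2
Without intervention: F = H - 5  [with H=1]  = -4; L = F - 3·H + 2  [with F=-4, H=1]  = -5; N = |F - L|  [with F=-4, L=-5]  = 1; D = 2·F + N - 2·H  [with F=-4, N=1, H=1]  = -9.
Change = -2 − (-9) = 7.

7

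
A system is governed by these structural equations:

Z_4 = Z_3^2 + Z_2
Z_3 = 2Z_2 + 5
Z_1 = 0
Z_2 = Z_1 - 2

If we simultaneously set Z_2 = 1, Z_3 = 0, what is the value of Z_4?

Setting Z_2 = 1, Z_3 = 0 by intervention discards those variables' equations.
Z_4 = Z_3^2 + Z_2  [with Z_3=0, Z_2=1]  = 1

1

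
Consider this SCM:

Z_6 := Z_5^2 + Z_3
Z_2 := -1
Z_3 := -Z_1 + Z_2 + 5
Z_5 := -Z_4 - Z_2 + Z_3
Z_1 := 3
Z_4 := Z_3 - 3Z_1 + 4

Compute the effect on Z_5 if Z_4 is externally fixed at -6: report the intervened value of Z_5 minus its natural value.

2

Intervening sets Z_4 = -6 and removes its equation (Z_4 := Z_3 - 3Z_1 + 4).
Z_3 = -Z_1 + Z_2 + 5  [with Z_1=3, Z_2=-1]  = 1
Z_5 = -Z_4 - Z_2 + Z_3  [with Z_4=-6, Z_2=-1, Z_3=1]  = 8
Without intervention: Z_3 = -Z_1 + Z_2 + 5  [with Z_1=3, Z_2=-1]  = 1; Z_4 = Z_3 - 3Z_1 + 4  [with Z_3=1, Z_1=3]  = -4; Z_5 = -Z_4 - Z_2 + Z_3  [with Z_4=-4, Z_2=-1, Z_3=1]  = 6.
Change = 8 − 6 = 2.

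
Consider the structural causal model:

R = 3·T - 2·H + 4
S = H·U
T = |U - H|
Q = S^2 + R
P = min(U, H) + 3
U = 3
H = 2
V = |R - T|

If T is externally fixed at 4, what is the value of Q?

48

do(T=4) replaces the equation T = |U - H| with the constant T = 4.
R = 3·T - 2·H + 4  [with T=4, H=2]  = 12
S = H·U  [with H=2, U=3]  = 6
Q = S^2 + R  [with S=6, R=12]  = 48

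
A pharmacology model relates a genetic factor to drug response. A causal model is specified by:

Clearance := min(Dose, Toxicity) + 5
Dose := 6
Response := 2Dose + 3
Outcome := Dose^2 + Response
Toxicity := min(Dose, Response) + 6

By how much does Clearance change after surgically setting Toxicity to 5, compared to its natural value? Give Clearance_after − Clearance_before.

-1

The intervention breaks the incoming arrows to Toxicity: Toxicity := min(Dose, Response) + 6 no longer applies, and Toxicity = 5.
Clearance = min(Dose, Toxicity) + 5  [with Dose=6, Toxicity=5]  = 10
Without intervention: Response = 2Dose + 3  [with Dose=6]  = 15; Toxicity = min(Dose, Response) + 6  [with Dose=6, Response=15]  = 12; Clearance = min(Dose, Toxicity) + 5  [with Dose=6, Toxicity=12]  = 11.
Change = 10 − 11 = -1.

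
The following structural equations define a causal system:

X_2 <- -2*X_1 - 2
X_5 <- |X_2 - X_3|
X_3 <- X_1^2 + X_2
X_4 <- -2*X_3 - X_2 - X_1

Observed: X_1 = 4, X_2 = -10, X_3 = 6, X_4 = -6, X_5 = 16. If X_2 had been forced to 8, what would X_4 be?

-60

Under do(X_2=8), the mechanism X_2 <- -2*X_1 - 2 is discarded; X_2 is fixed at 8.
X_3 = X_1^2 + X_2  [with X_1=4, X_2=8]  = 24
X_4 = -2*X_3 - X_2 - X_1  [with X_3=24, X_2=8, X_1=4]  = -60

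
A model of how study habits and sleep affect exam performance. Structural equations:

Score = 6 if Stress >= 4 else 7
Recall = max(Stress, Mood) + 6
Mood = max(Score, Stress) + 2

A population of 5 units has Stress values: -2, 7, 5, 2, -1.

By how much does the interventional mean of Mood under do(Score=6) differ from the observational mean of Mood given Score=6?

-0.3

The intervention sets Score=6 in all 5 units regardless of Stress. Recomputing Mood per unit gives 8, 9, 8, 8, 8; average 8.2.
Conditioning on Score=6 selects the 2 unit(s) with Stress ∈ {7, 5}. Their Mood values: 9, 8. Mean = 8.5.
Difference = 8.2 − 8.5 = -0.3.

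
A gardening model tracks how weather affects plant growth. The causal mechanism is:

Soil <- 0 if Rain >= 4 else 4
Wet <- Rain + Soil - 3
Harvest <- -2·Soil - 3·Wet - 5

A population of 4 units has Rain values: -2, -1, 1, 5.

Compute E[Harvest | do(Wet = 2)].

-17

do(Wet=2) breaks Wet's dependence on Rain. With Wet=2 fixed, Harvest across the units is -19, -19, -19, -11, mean -17.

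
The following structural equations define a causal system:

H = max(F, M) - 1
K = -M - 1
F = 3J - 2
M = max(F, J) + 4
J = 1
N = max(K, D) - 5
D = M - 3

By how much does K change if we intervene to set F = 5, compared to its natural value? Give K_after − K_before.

-4

Under do(F=5), the mechanism F = 3J - 2 is discarded; F is fixed at 5.
M = max(F, J) + 4  [with F=5, J=1]  = 9
K = -M - 1  [with M=9]  = -10
Without intervention: F = 3J - 2  [with J=1]  = 1; M = max(F, J) + 4  [with F=1, J=1]  = 5; K = -M - 1  [with M=5]  = -6.
Change = -10 − (-6) = -4.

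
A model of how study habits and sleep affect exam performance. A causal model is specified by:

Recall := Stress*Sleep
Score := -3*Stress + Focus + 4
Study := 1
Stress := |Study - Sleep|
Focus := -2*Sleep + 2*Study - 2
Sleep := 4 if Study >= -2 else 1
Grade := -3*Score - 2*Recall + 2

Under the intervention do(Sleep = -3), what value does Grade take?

Under do(Sleep=-3), the mechanism Sleep := 4 if Study >= -2 else 1 is discarded; Sleep is fixed at -3.
Stress = |Study - Sleep|  [with Study=1, Sleep=-3]  = 4
Focus = -2*Sleep + 2*Study - 2  [with Sleep=-3, Study=1]  = 6
Score = -3*Stress + Focus + 4  [with Stress=4, Focus=6]  = -2
Recall = Stress*Sleep  [with Stress=4, Sleep=-3]  = -12
Grade = -3*Score - 2*Recall + 2  [with Score=-2, Recall=-12]  = 32

32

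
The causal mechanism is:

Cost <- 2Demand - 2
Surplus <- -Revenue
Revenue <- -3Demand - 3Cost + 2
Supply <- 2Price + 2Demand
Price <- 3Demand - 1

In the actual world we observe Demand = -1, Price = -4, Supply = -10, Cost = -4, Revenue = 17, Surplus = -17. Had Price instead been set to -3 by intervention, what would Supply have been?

The intervention breaks the incoming arrows to Price: Price <- 3Demand - 1 no longer applies, and Price = -3.
Supply = 2Price + 2Demand  [with Price=-3, Demand=-1]  = -8

-8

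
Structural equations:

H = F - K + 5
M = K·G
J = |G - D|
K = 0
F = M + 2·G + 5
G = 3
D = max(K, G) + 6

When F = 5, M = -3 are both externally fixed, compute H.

10

The joint intervention fixes F = 5, M = -3, removing each variable's own equation.
H = F - K + 5  [with F=5, K=0]  = 10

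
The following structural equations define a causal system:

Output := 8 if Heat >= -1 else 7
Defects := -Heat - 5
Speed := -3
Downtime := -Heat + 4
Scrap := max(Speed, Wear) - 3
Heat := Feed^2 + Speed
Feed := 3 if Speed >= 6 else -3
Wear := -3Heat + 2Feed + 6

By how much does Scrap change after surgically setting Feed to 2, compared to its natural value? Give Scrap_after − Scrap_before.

10

Under do(Feed=2), the mechanism Feed := 3 if Speed >= 6 else -3 is discarded; Feed is fixed at 2.
Heat = Feed^2 + Speed  [with Feed=2, Speed=-3]  = 1
Wear = -3Heat + 2Feed + 6  [with Heat=1, Feed=2]  = 7
Scrap = max(Speed, Wear) - 3  [with Speed=-3, Wear=7]  = 4
Without intervention: Feed = 3 if Speed >= 6 else -3  [with Speed=-3]  = -3; Heat = Feed^2 + Speed  [with Feed=-3, Speed=-3]  = 6; Wear = -3Heat + 2Feed + 6  [with Heat=6, Feed=-3]  = -18; Scrap = max(Speed, Wear) - 3  [with Speed=-3, Wear=-18]  = -6.
Change = 4 − (-6) = 10.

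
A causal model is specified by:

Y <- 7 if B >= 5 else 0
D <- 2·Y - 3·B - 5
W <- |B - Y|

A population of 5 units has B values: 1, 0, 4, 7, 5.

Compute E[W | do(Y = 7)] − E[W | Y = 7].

2.6

Every unit gets Y=7 under the intervention. W values become 6, 7, 3, 0, 2; E[W|do(Y=7)] = 3.6.
Observing Y=7 restricts to units where Y's equation naturally yields 7: B ∈ {7, 5}. In that subpopulation W = 0, 2, mean 1.
Difference = 3.6 − 1 = 2.6.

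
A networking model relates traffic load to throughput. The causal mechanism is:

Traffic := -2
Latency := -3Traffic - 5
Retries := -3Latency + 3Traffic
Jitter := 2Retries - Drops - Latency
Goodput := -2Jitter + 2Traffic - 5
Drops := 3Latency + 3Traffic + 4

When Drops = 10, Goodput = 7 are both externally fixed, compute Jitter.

-29

The joint intervention fixes Drops = 10, Goodput = 7, removing each variable's own equation.
Latency = -3Traffic - 5  [with Traffic=-2]  = 1
Retries = -3Latency + 3Traffic  [with Latency=1, Traffic=-2]  = -9
Jitter = 2Retries - Drops - Latency  [with Retries=-9, Drops=10, Latency=1]  = -29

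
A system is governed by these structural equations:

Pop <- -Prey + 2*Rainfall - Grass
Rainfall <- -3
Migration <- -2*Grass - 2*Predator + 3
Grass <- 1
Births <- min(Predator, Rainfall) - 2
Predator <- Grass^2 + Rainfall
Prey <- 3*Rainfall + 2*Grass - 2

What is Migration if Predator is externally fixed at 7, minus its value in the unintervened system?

-18

Under do(Predator=7), the mechanism Predator <- Grass^2 + Rainfall is discarded; Predator is fixed at 7.
Migration = -2*Grass - 2*Predator + 3  [with Grass=1, Predator=7]  = -13
Without intervention: Predator = Grass^2 + Rainfall  [with Grass=1, Rainfall=-3]  = -2; Migration = -2*Grass - 2*Predator + 3  [with Grass=1, Predator=-2]  = 5.
Change = -13 − 5 = -18.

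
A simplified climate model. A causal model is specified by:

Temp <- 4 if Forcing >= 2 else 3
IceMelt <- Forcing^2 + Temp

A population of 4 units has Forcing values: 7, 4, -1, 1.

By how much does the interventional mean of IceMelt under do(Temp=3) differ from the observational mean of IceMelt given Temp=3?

15.75

Under do(Temp=3), Temp's equation is replaced by Temp=3 for every unit. Per-unit IceMelt: 52, 19, 4, 4. Mean = 19.75.
Conditioning on Temp=3 selects the 2 unit(s) with Forcing ∈ {-1, 1}. Their IceMelt values: 4, 4. Mean = 4.
Difference = 19.75 − 4 = 15.75.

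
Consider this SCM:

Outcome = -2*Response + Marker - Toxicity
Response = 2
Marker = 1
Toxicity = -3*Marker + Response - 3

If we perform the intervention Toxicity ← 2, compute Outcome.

-5

The intervention breaks the incoming arrows to Toxicity: Toxicity = -3*Marker + Response - 3 no longer applies, and Toxicity = 2.
Outcome = -2*Response + Marker - Toxicity  [with Response=2, Marker=1, Toxicity=2]  = -5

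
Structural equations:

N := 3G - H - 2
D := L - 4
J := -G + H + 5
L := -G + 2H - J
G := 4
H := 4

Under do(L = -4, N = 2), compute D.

-8

Setting L = -4, N = 2 by intervention discards those variables' equations.
D = L - 4  [with L=-4]  = -8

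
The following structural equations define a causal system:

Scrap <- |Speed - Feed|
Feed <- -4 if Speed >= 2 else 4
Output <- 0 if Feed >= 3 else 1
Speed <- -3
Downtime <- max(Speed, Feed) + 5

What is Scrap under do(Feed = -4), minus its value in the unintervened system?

-6

The intervention breaks the incoming arrows to Feed: Feed <- -4 if Speed >= 2 else 4 no longer applies, and Feed = -4.
Scrap = |Speed - Feed|  [with Speed=-3, Feed=-4]  = 1
Without intervention: Feed = -4 if Speed >= 2 else 4  [with Speed=-3]  = 4; Scrap = |Speed - Feed|  [with Speed=-3, Feed=4]  = 7.
Change = 1 − 7 = -6.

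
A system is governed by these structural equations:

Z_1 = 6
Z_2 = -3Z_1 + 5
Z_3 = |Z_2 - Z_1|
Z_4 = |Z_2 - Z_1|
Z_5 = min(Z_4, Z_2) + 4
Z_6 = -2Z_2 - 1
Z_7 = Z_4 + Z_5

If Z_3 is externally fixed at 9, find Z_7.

The intervention breaks the incoming arrows to Z_3: Z_3 = |Z_2 - Z_1| no longer applies, and Z_3 = 9.
Z_7 is not downstream of the intervention, so its value is determined by the original equations.
Z_2 = -3Z_1 + 5  [with Z_1=6]  = -13
Z_4 = |Z_2 - Z_1|  [with Z_2=-13, Z_1=6]  = 19
Z_5 = min(Z_4, Z_2) + 4  [with Z_4=19, Z_2=-13]  = -9
Z_7 = Z_4 + Z_5  [with Z_4=19, Z_5=-9]  = 10

10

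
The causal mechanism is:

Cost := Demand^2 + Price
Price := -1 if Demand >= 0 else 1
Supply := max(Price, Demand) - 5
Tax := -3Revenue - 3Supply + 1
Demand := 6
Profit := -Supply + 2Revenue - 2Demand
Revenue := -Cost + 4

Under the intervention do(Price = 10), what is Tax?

112

Under do(Price=10), the mechanism Price := -1 if Demand >= 0 else 1 is discarded; Price is fixed at 10.
Supply = max(Price, Demand) - 5  [with Price=10, Demand=6]  = 5
Cost = Demand^2 + Price  [with Demand=6, Price=10]  = 46
Revenue = -Cost + 4  [with Cost=46]  = -42
Tax = -3Revenue - 3Supply + 1  [with Revenue=-42, Supply=5]  = 112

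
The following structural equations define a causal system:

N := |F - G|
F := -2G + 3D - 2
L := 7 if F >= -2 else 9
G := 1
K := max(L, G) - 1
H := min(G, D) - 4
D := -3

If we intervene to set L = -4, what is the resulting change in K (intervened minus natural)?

-8

Intervening sets L = -4 and removes its equation (L := 7 if F >= -2 else 9).
K = max(L, G) - 1  [with L=-4, G=1]  = 0
Without intervention: F = -2G + 3D - 2  [with G=1, D=-3]  = -13; L = 7 if F >= -2 else 9  [with F=-13]  = 9; K = max(L, G) - 1  [with L=9, G=1]  = 8.
Change = 0 − 8 = -8.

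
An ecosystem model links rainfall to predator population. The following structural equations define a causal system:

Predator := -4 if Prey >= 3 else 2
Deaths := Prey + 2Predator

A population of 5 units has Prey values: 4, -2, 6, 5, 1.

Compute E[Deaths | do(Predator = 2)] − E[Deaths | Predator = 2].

do(Predator=2) breaks Predator's dependence on Prey. With Predator=2 fixed, Deaths across the units is 8, 2, 10, 9, 5, mean 6.8.
Conditioning on Predator=2 selects the 2 unit(s) with Prey ∈ {-2, 1}. Their Deaths values: 2, 5. Mean = 3.5.
Difference = 6.8 − 3.5 = 3.3.

3.3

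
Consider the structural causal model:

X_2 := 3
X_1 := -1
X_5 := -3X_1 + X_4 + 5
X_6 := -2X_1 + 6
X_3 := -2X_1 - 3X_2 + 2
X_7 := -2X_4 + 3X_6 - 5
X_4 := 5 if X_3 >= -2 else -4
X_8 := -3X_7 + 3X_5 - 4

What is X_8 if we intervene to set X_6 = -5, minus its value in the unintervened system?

117

Intervening sets X_6 = -5 and removes its equation (X_6 := -2X_1 + 6).
X_3 = -2X_1 - 3X_2 + 2  [with X_1=-1, X_2=3]  = -5
X_4 = 5 if X_3 >= -2 else -4  [with X_3=-5]  = -4
X_5 = -3X_1 + X_4 + 5  [with X_1=-1, X_4=-4]  = 4
X_7 = -2X_4 + 3X_6 - 5  [with X_4=-4, X_6=-5]  = -12
X_8 = -3X_7 + 3X_5 - 4  [with X_7=-12, X_5=4]  = 44
Without intervention: X_3 = -2X_1 - 3X_2 + 2  [with X_1=-1, X_2=3]  = -5; X_4 = 5 if X_3 >= -2 else -4  [with X_3=-5]  = -4; X_5 = -3X_1 + X_4 + 5  [with X_1=-1, X_4=-4]  = 4; X_6 = -2X_1 + 6  [with X_1=-1]  = 8; X_7 = -2X_4 + 3X_6 - 5  [with X_4=-4, X_6=8]  = 27; X_8 = -3X_7 + 3X_5 - 4  [with X_7=27, X_5=4]  = -73.
Change = 44 − (-73) = 117.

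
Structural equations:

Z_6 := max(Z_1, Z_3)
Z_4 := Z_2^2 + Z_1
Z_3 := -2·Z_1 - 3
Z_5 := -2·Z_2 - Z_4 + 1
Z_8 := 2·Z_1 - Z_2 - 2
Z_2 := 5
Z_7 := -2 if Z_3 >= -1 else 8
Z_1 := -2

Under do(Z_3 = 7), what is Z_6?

The intervention breaks the incoming arrows to Z_3: Z_3 := -2·Z_1 - 3 no longer applies, and Z_3 = 7.
Z_6 = max(Z_1, Z_3)  [with Z_1=-2, Z_3=7]  = 7

7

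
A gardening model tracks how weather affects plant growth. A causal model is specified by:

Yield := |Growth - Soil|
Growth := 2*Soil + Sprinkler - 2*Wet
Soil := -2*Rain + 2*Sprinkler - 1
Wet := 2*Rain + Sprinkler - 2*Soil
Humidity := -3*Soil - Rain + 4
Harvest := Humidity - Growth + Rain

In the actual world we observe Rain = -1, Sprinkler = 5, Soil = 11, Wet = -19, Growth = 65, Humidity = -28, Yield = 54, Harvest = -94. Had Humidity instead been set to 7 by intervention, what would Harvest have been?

-59

Intervening sets Humidity = 7 and removes its equation (Humidity := -3*Soil - Rain + 4).
Soil = -2*Rain + 2*Sprinkler - 1  [with Rain=-1, Sprinkler=5]  = 11
Wet = 2*Rain + Sprinkler - 2*Soil  [with Rain=-1, Sprinkler=5, Soil=11]  = -19
Growth = 2*Soil + Sprinkler - 2*Wet  [with Soil=11, Sprinkler=5, Wet=-19]  = 65
Harvest = Humidity - Growth + Rain  [with Humidity=7, Growth=65, Rain=-1]  = -59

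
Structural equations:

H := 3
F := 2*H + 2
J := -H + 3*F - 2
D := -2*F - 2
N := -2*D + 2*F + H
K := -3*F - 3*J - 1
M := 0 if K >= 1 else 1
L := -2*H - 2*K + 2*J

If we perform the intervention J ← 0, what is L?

The intervention breaks the incoming arrows to J: J := -H + 3*F - 2 no longer applies, and J = 0.
F = 2*H + 2  [with H=3]  = 8
K = -3*F - 3*J - 1  [with F=8, J=0]  = -25
L = -2*H - 2*K + 2*J  [with H=3, K=-25, J=0]  = 44

44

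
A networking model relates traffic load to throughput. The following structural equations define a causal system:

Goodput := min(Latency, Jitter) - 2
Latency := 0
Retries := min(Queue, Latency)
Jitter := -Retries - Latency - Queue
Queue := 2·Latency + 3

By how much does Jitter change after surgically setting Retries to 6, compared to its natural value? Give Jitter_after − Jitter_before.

-6

The intervention breaks the incoming arrows to Retries: Retries := min(Queue, Latency) no longer applies, and Retries = 6.
Queue = 2·Latency + 3  [with Latency=0]  = 3
Jitter = -Retries - Latency - Queue  [with Retries=6, Latency=0, Queue=3]  = -9
Without intervention: Queue = 2·Latency + 3  [with Latency=0]  = 3; Retries = min(Queue, Latency)  [with Queue=3, Latency=0]  = 0; Jitter = -Retries - Latency - Queue  [with Retries=0, Latency=0, Queue=3]  = -3.
Change = -9 − (-3) = -6.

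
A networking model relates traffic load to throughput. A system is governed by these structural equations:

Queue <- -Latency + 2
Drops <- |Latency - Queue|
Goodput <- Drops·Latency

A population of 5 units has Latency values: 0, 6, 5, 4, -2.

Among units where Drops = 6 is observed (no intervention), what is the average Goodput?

6

Observing Drops=6 restricts to units where Drops's equation naturally yields 6: Latency ∈ {4, -2}. In that subpopulation Goodput = 24, -12, mean 6.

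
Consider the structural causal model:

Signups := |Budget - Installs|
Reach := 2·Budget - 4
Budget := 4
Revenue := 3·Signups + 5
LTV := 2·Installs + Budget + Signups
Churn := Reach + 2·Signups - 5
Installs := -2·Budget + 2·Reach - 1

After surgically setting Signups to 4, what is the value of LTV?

The intervention breaks the incoming arrows to Signups: Signups := |Budget - Installs| no longer applies, and Signups = 4.
Reach = 2·Budget - 4  [with Budget=4]  = 4
Installs = -2·Budget + 2·Reach - 1  [with Budget=4, Reach=4]  = -1
LTV = 2·Installs + Budget + Signups  [with Installs=-1, Budget=4, Signups=4]  = 6

6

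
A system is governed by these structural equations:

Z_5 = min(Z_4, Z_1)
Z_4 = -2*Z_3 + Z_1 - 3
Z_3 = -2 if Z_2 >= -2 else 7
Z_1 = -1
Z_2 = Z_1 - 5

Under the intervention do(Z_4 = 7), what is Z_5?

-1

Intervening sets Z_4 = 7 and removes its equation (Z_4 = -2*Z_3 + Z_1 - 3).
Z_5 = min(Z_4, Z_1)  [with Z_4=7, Z_1=-1]  = -1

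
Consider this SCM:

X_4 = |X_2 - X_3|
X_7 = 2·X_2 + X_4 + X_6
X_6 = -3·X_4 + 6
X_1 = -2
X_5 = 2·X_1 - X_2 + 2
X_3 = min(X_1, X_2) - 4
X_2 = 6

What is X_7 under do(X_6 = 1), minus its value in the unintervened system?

Intervening sets X_6 = 1 and removes its equation (X_6 = -3·X_4 + 6).
X_3 = min(X_1, X_2) - 4  [with X_1=-2, X_2=6]  = -6
X_4 = |X_2 - X_3|  [with X_2=6, X_3=-6]  = 12
X_7 = 2·X_2 + X_4 + X_6  [with X_2=6, X_4=12, X_6=1]  = 25
Without intervention: X_3 = min(X_1, X_2) - 4  [with X_1=-2, X_2=6]  = -6; X_4 = |X_2 - X_3|  [with X_2=6, X_3=-6]  = 12; X_6 = -3·X_4 + 6  [with X_4=12]  = -30; X_7 = 2·X_2 + X_4 + X_6  [with X_2=6, X_4=12, X_6=-30]  = -6.
Change = 25 − (-6) = 31.

31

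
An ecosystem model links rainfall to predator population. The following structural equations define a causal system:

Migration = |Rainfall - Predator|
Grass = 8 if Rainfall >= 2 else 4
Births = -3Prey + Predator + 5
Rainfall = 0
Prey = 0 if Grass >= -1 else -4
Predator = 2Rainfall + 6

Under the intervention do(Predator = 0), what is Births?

5

Intervening sets Predator = 0 and removes its equation (Predator = 2Rainfall + 6).
Grass = 8 if Rainfall >= 2 else 4  [with Rainfall=0]  = 4
Prey = 0 if Grass >= -1 else -4  [with Grass=4]  = 0
Births = -3Prey + Predator + 5  [with Prey=0, Predator=0]  = 5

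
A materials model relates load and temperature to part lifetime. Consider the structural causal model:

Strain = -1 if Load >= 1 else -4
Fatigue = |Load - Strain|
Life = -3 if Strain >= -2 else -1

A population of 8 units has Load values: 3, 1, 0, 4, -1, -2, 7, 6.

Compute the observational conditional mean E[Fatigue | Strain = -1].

E[Fatigue|Strain=-1] averages over only the 5 units with Strain=-1 (Load = 3, 1, 4, 7, 6): Fatigue = 4, 2, 5, 8, 7, mean 5.2.

5.2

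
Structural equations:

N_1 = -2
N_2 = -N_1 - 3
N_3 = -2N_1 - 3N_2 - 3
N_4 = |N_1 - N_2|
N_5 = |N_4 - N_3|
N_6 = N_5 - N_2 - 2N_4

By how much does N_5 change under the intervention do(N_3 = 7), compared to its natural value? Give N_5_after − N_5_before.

3

do(N_3=7) replaces the equation N_3 = -2N_1 - 3N_2 - 3 with the constant N_3 = 7.
N_2 = -N_1 - 3  [with N_1=-2]  = -1
N_4 = |N_1 - N_2|  [with N_1=-2, N_2=-1]  = 1
N_5 = |N_4 - N_3|  [with N_4=1, N_3=7]  = 6
Without intervention: N_2 = -N_1 - 3  [with N_1=-2]  = -1; N_3 = -2N_1 - 3N_2 - 3  [with N_1=-2, N_2=-1]  = 4; N_4 = |N_1 - N_2|  [with N_1=-2, N_2=-1]  = 1; N_5 = |N_4 - N_3|  [with N_4=1, N_3=4]  = 3.
Change = 6 − 3 = 3.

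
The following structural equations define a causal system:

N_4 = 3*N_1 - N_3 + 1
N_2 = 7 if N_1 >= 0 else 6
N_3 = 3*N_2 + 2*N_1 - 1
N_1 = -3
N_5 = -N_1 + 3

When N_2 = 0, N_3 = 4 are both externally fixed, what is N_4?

Setting N_2 = 0, N_3 = 4 by intervention discards those variables' equations.
N_4 = 3*N_1 - N_3 + 1  [with N_1=-3, N_3=4]  = -12

-12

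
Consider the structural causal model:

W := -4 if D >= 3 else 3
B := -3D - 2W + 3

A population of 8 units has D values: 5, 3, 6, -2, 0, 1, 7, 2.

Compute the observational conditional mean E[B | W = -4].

-4.75

Conditioning on W=-4 selects the 4 unit(s) with D ∈ {5, 3, 6, 7}. Their B values: -4, 2, -7, -10. Mean = -4.75.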